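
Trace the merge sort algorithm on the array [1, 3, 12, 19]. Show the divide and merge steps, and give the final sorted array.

Merge sort trace:

Split: [1, 3, 12, 19] -> [1, 3] and [12, 19]
  Split: [1, 3] -> [1] and [3]
  Merge: [1] + [3] -> [1, 3]
  Split: [12, 19] -> [12] and [19]
  Merge: [12] + [19] -> [12, 19]
Merge: [1, 3] + [12, 19] -> [1, 3, 12, 19]

Final sorted array: [1, 3, 12, 19]

The merge sort proceeds by recursively splitting the array and merging sorted halves.
After all merges, the sorted array is [1, 3, 12, 19].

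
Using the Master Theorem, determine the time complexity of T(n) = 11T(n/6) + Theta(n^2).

Master Theorem for T(n) = 11T(n/6) + O(n^2):

a = 11, b = 6, c = 2
log_b(a) = log_6(11) = 1.3383

Case 3: c = 2 > log_6(11) = 1.3383
T(n) = O(n^2) = O(n^2)

For T(n) = 11T(n/6) + O(n^2): log_6(11) = 1.3383. This is Case 3 of the Master Theorem (c > log_b(a), work dominated by root), giving O(n^2).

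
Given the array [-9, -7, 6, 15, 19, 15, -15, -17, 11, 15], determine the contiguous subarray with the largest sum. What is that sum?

Using Kadane's algorithm on [-9, -7, 6, 15, 19, 15, -15, -17, 11, 15]:

Scanning through the array:
Position 1 (value -7): max_ending_here = -7, max_so_far = -7
Position 2 (value 6): max_ending_here = 6, max_so_far = 6
Position 3 (value 15): max_ending_here = 21, max_so_far = 21
Position 4 (value 19): max_ending_here = 40, max_so_far = 40
Position 5 (value 15): max_ending_here = 55, max_so_far = 55
Position 6 (value -15): max_ending_here = 40, max_so_far = 55
Position 7 (value -17): max_ending_here = 23, max_so_far = 55
Position 8 (value 11): max_ending_here = 34, max_so_far = 55
Position 9 (value 15): max_ending_here = 49, max_so_far = 55

Maximum subarray: [6, 15, 19, 15]
Maximum sum: 55

The maximum subarray is [6, 15, 19, 15] with sum 55. This subarray runs from index 2 to index 5.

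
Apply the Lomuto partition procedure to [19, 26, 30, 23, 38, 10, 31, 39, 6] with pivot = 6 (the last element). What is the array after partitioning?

Lomuto partition with pivot = 6:

Initial array: [19, 26, 30, 23, 38, 10, 31, 39, 6]

arr[0]=19 > 6: no swap
arr[1]=26 > 6: no swap
arr[2]=30 > 6: no swap
arr[3]=23 > 6: no swap
arr[4]=38 > 6: no swap
arr[5]=10 > 6: no swap
arr[6]=31 > 6: no swap
arr[7]=39 > 6: no swap

Place pivot at position 0: [6, 26, 30, 23, 38, 10, 31, 39, 19]
Pivot position: 0

After partitioning with pivot 6, the array becomes [6, 26, 30, 23, 38, 10, 31, 39, 19]. The pivot is placed at index 0. All elements to the left of the pivot are <= 6, and all elements to the right are > 6.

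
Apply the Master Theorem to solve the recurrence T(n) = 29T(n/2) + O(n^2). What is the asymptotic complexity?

Master Theorem for T(n) = 29T(n/2) + O(n^2):

a = 29, b = 2, c = 2
log_b(a) = log_2(29) = 4.8580

Case 1: c = 2 < log_2(29) = 4.8580
T(n) = O(n^(log_2 29))

For T(n) = 29T(n/2) + O(n^2): log_2(29) = 4.8580. This is Case 1 of the Master Theorem (c < log_b(a), work dominated by leaves), giving O(n^(log_2 29)).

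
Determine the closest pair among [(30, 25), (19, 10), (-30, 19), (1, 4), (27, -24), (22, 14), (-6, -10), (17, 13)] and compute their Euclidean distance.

Computing all pairwise distances among 8 points:

d((30, 25), (19, 10)) = 18.6011
d((30, 25), (-30, 19)) = 60.2993
d((30, 25), (1, 4)) = 35.805
d((30, 25), (27, -24)) = 49.0918
d((30, 25), (22, 14)) = 13.6015
d((30, 25), (-6, -10)) = 50.2096
d((30, 25), (17, 13)) = 17.6918
d((19, 10), (-30, 19)) = 49.8197
d((19, 10), (1, 4)) = 18.9737
d((19, 10), (27, -24)) = 34.9285
d((19, 10), (22, 14)) = 5.0
d((19, 10), (-6, -10)) = 32.0156
d((19, 10), (17, 13)) = 3.6056 <-- minimum
d((-30, 19), (1, 4)) = 34.4384
d((-30, 19), (27, -24)) = 71.4003
d((-30, 19), (22, 14)) = 52.2398
d((-30, 19), (-6, -10)) = 37.6431
d((-30, 19), (17, 13)) = 47.3814
d((1, 4), (27, -24)) = 38.2099
d((1, 4), (22, 14)) = 23.2594
d((1, 4), (-6, -10)) = 15.6525
d((1, 4), (17, 13)) = 18.3576
d((27, -24), (22, 14)) = 38.3275
d((27, -24), (-6, -10)) = 35.8469
d((27, -24), (17, 13)) = 38.3275
d((22, 14), (-6, -10)) = 36.8782
d((22, 14), (17, 13)) = 5.099
d((-6, -10), (17, 13)) = 32.5269

Closest pair: (19, 10) and (17, 13) with distance 3.6056

The closest pair is (19, 10) and (17, 13) with Euclidean distance 3.6056. For 8 points, brute-force pairwise comparison is shown above. For large n, the divide-and-conquer algorithm (sort by x, recurse on halves, check the dividing strip) achieves O(n log n).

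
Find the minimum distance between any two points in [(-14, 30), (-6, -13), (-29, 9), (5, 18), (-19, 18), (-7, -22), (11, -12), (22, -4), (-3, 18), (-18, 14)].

Computing all pairwise distances among 10 points:

d((-14, 30), (-6, -13)) = 43.7379
d((-14, 30), (-29, 9)) = 25.807
d((-14, 30), (5, 18)) = 22.4722
d((-14, 30), (-19, 18)) = 13.0
d((-14, 30), (-7, -22)) = 52.469
d((-14, 30), (11, -12)) = 48.8774
d((-14, 30), (22, -4)) = 49.5177
d((-14, 30), (-3, 18)) = 16.2788
d((-14, 30), (-18, 14)) = 16.4924
d((-6, -13), (-29, 9)) = 31.8277
d((-6, -13), (5, 18)) = 32.8938
d((-6, -13), (-19, 18)) = 33.6155
d((-6, -13), (-7, -22)) = 9.0554
d((-6, -13), (11, -12)) = 17.0294
d((-6, -13), (22, -4)) = 29.4109
d((-6, -13), (-3, 18)) = 31.1448
d((-6, -13), (-18, 14)) = 29.5466
d((-29, 9), (5, 18)) = 35.171
d((-29, 9), (-19, 18)) = 13.4536
d((-29, 9), (-7, -22)) = 38.0132
d((-29, 9), (11, -12)) = 45.1774
d((-29, 9), (22, -4)) = 52.6308
d((-29, 9), (-3, 18)) = 27.5136
d((-29, 9), (-18, 14)) = 12.083
d((5, 18), (-19, 18)) = 24.0
d((5, 18), (-7, -22)) = 41.7612
d((5, 18), (11, -12)) = 30.5941
d((5, 18), (22, -4)) = 27.8029
d((5, 18), (-3, 18)) = 8.0
d((5, 18), (-18, 14)) = 23.3452
d((-19, 18), (-7, -22)) = 41.7612
d((-19, 18), (11, -12)) = 42.4264
d((-19, 18), (22, -4)) = 46.5296
d((-19, 18), (-3, 18)) = 16.0
d((-19, 18), (-18, 14)) = 4.1231 <-- minimum
d((-7, -22), (11, -12)) = 20.5913
d((-7, -22), (22, -4)) = 34.1321
d((-7, -22), (-3, 18)) = 40.1995
d((-7, -22), (-18, 14)) = 37.6431
d((11, -12), (22, -4)) = 13.6015
d((11, -12), (-3, 18)) = 33.1059
d((11, -12), (-18, 14)) = 38.9487
d((22, -4), (-3, 18)) = 33.3017
d((22, -4), (-18, 14)) = 43.8634
d((-3, 18), (-18, 14)) = 15.5242

Closest pair: (-19, 18) and (-18, 14) with distance 4.1231

The closest pair is (-19, 18) and (-18, 14) with Euclidean distance 4.1231. For 10 points, brute-force pairwise comparison is shown above. For large n, the divide-and-conquer algorithm (sort by x, recurse on halves, check the dividing strip) achieves O(n log n).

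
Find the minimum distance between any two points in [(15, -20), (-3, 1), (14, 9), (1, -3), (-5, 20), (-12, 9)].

Computing all pairwise distances among 6 points:

d((15, -20), (-3, 1)) = 27.6586
d((15, -20), (14, 9)) = 29.0172
d((15, -20), (1, -3)) = 22.0227
d((15, -20), (-5, 20)) = 44.7214
d((15, -20), (-12, 9)) = 39.6232
d((-3, 1), (14, 9)) = 18.7883
d((-3, 1), (1, -3)) = 5.6569 <-- minimum
d((-3, 1), (-5, 20)) = 19.105
d((-3, 1), (-12, 9)) = 12.0416
d((14, 9), (1, -3)) = 17.6918
d((14, 9), (-5, 20)) = 21.9545
d((14, 9), (-12, 9)) = 26.0
d((1, -3), (-5, 20)) = 23.7697
d((1, -3), (-12, 9)) = 17.6918
d((-5, 20), (-12, 9)) = 13.0384

Closest pair: (-3, 1) and (1, -3) with distance 5.6569

The closest pair is (-3, 1) and (1, -3) with Euclidean distance 5.6569. For 6 points, brute-force pairwise comparison is shown above. For large n, the divide-and-conquer algorithm (sort by x, recurse on halves, check the dividing strip) achieves O(n log n).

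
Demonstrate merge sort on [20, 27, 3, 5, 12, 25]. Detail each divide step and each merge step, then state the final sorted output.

Merge sort trace:

Split: [20, 27, 3, 5, 12, 25] -> [20, 27, 3] and [5, 12, 25]
  Split: [20, 27, 3] -> [20] and [27, 3]
    Split: [27, 3] -> [27] and [3]
    Merge: [27] + [3] -> [3, 27]
  Merge: [20] + [3, 27] -> [3, 20, 27]
  Split: [5, 12, 25] -> [5] and [12, 25]
    Split: [12, 25] -> [12] and [25]
    Merge: [12] + [25] -> [12, 25]
  Merge: [5] + [12, 25] -> [5, 12, 25]
Merge: [3, 20, 27] + [5, 12, 25] -> [3, 5, 12, 20, 25, 27]

Final sorted array: [3, 5, 12, 20, 25, 27]

The merge sort proceeds by recursively splitting the array and merging sorted halves.
After all merges, the sorted array is [3, 5, 12, 20, 25, 27].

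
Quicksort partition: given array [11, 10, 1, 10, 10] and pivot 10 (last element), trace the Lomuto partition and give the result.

Lomuto partition with pivot = 10:

Initial array: [11, 10, 1, 10, 10]

arr[0]=11 > 10: no swap
arr[1]=10 <= 10: swap with position 0, array becomes [10, 11, 1, 10, 10]
arr[2]=1 <= 10: swap with position 1, array becomes [10, 1, 11, 10, 10]
arr[3]=10 <= 10: swap with position 2, array becomes [10, 1, 10, 11, 10]

Place pivot at position 3: [10, 1, 10, 10, 11]
Pivot position: 3

After partitioning with pivot 10, the array becomes [10, 1, 10, 10, 11]. The pivot is placed at index 3. All elements to the left of the pivot are <= 10, and all elements to the right are > 10.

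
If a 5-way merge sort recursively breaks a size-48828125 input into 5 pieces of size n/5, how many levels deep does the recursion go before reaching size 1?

For divide and conquer with division factor 5:

Problem sizes at each level:
Level 0: 48828125
Level 1: 9765625
Level 2: 1953125
Level 3: 390625
Level 4: 78125
Level 5: 15625
Level 6: 3125
Level 7: 625
Level 8: 125
Level 9: 25
Level 10: 5
Level 11: 1

The root is level 0 and the size-1 base case is level 11 (the tree spans levels 0 through 11, i.e. 12 levels counting the root), so the depth is the number of divisions: log_5(48828125) = 11

The recursion tree depth is log_5(48828125) = 11. At each level, the problem size is divided by 5, so it takes 11 divisions to reduce to a base case of size 1. The algorithm makes 5 recursive calls at each level.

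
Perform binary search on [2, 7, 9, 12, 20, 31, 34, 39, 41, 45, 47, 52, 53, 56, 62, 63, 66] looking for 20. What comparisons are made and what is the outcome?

Binary search for 20 in [2, 7, 9, 12, 20, 31, 34, 39, 41, 45, 47, 52, 53, 56, 62, 63, 66]:

lo=0, hi=16, mid=8, arr[mid]=41 -> 41 > 20, search left half
lo=0, hi=7, mid=3, arr[mid]=12 -> 12 < 20, search right half
lo=4, hi=7, mid=5, arr[mid]=31 -> 31 > 20, search left half
lo=4, hi=4, mid=4, arr[mid]=20 -> Found target at index 4!

Binary search finds 20 at index 4 after 4 comparisons. The search repeatedly halves the search space by comparing with the middle element.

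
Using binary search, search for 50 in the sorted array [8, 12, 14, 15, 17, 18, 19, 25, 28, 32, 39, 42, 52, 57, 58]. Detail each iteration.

Binary search for 50 in [8, 12, 14, 15, 17, 18, 19, 25, 28, 32, 39, 42, 52, 57, 58]:

lo=0, hi=14, mid=7, arr[mid]=25 -> 25 < 50, search right half
lo=8, hi=14, mid=11, arr[mid]=42 -> 42 < 50, search right half
lo=12, hi=14, mid=13, arr[mid]=57 -> 57 > 50, search left half
lo=12, hi=12, mid=12, arr[mid]=52 -> 52 > 50, search left half
lo=12 > hi=11, target 50 not found

Binary search determines that 50 is not in the array after 4 comparisons. The search space was exhausted without finding the target.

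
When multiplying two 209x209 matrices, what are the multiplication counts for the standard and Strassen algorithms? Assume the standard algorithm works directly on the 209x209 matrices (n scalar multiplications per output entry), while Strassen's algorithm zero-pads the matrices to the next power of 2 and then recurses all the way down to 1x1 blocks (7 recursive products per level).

Matrix multiplication for 209x209 matrices:

Strassen's algorithm requires power-of-2 dimensions. Pad 209x209 to 256x256 (next power of 2).

Standard algorithm: 209^3 = 9129329 multiplications
Strassen's algorithm: 7^(log2(256)) = 7^8 = 5764801 multiplications
Savings: 9129329 - 5764801 = 3364528 multiplications

Standard: 9129329 multiplications (209^3). Strassen: 5764801 multiplications (7^8, after padding to 256x256). Strassen reduces 8 recursive multiplications to 7 at each level.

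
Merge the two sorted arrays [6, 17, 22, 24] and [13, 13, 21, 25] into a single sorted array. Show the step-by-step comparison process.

Merging process:

Compare 6 vs 13: take 6 from left. Merged: [6]
Compare 17 vs 13: take 13 from right. Merged: [6, 13]
Compare 17 vs 13: take 13 from right. Merged: [6, 13, 13]
Compare 17 vs 21: take 17 from left. Merged: [6, 13, 13, 17]
Compare 22 vs 21: take 21 from right. Merged: [6, 13, 13, 17, 21]
Compare 22 vs 25: take 22 from left. Merged: [6, 13, 13, 17, 21, 22]
Compare 24 vs 25: take 24 from left. Merged: [6, 13, 13, 17, 21, 22, 24]
Append remaining from right: [25]. Merged: [6, 13, 13, 17, 21, 22, 24, 25]

Final merged array: [6, 13, 13, 17, 21, 22, 24, 25]
Total comparisons: 7

The merged array is [6, 13, 13, 17, 21, 22, 24, 25], requiring 7 comparisons. The merge step runs in O(n) time where n is the total number of elements.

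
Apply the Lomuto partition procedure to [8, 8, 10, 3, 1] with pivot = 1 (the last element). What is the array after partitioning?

Lomuto partition with pivot = 1:

Initial array: [8, 8, 10, 3, 1]

arr[0]=8 > 1: no swap
arr[1]=8 > 1: no swap
arr[2]=10 > 1: no swap
arr[3]=3 > 1: no swap

Place pivot at position 0: [1, 8, 10, 3, 8]
Pivot position: 0

After partitioning with pivot 1, the array becomes [1, 8, 10, 3, 8]. The pivot is placed at index 0. All elements to the left of the pivot are <= 1, and all elements to the right are > 1.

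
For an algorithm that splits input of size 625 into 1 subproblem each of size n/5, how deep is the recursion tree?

For divide and conquer with division factor 5:

Problem sizes at each level:
Level 0: 625
Level 1: 125
Level 2: 25
Level 3: 5
Level 4: 1

The root is level 0 and the size-1 base case is level 4 (the tree spans levels 0 through 4, i.e. 5 levels counting the root), so the depth is the number of divisions: log_5(625) = 4

The recursion tree depth is log_5(625) = 4. At each level, the problem size is divided by 5, so it takes 4 divisions to reduce to a base case of size 1. The algorithm makes 1 recursive call at each level.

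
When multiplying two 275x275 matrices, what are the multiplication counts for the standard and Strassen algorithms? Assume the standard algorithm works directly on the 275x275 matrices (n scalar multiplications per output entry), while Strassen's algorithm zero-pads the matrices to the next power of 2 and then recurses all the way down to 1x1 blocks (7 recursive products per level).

Matrix multiplication for 275x275 matrices:

Strassen's algorithm requires power-of-2 dimensions. Pad 275x275 to 512x512 (next power of 2).

Standard algorithm: 275^3 = 20796875 multiplications
Strassen's algorithm: 7^(log2(512)) = 7^9 = 40353607 multiplications
Difference: 20796875 - 40353607 = -19556732 (Strassen uses MORE here due to padding overhead — for small or just-over-power-of-2 n, padding can outweigh the per-level savings)

Standard: 20796875 multiplications (275^3). Strassen: 40353607 multiplications (7^9, after padding to 512x512). Strassen reduces 8 recursive multiplications to 7 at each level.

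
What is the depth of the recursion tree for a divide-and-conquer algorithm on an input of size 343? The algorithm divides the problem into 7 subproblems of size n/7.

For divide and conquer with division factor 7:

Problem sizes at each level:
Level 0: 343
Level 1: 49
Level 2: 7
Level 3: 1

The root is level 0 and the size-1 base case is level 3 (the tree spans levels 0 through 3, i.e. 4 levels counting the root), so the depth is the number of divisions: log_7(343) = 3

The recursion tree depth is log_7(343) = 3. At each level, the problem size is divided by 7, so it takes 3 divisions to reduce to a base case of size 1. The algorithm makes 7 recursive calls at each level.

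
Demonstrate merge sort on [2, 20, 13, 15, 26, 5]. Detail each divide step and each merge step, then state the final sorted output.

Merge sort trace:

Split: [2, 20, 13, 15, 26, 5] -> [2, 20, 13] and [15, 26, 5]
  Split: [2, 20, 13] -> [2] and [20, 13]
    Split: [20, 13] -> [20] and [13]
    Merge: [20] + [13] -> [13, 20]
  Merge: [2] + [13, 20] -> [2, 13, 20]
  Split: [15, 26, 5] -> [15] and [26, 5]
    Split: [26, 5] -> [26] and [5]
    Merge: [26] + [5] -> [5, 26]
  Merge: [15] + [5, 26] -> [5, 15, 26]
Merge: [2, 13, 20] + [5, 15, 26] -> [2, 5, 13, 15, 20, 26]

Final sorted array: [2, 5, 13, 15, 20, 26]

The merge sort proceeds by recursively splitting the array and merging sorted halves.
After all merges, the sorted array is [2, 5, 13, 15, 20, 26].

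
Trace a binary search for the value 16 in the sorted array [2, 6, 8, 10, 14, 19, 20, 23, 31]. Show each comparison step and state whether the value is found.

Binary search for 16 in [2, 6, 8, 10, 14, 19, 20, 23, 31]:

lo=0, hi=8, mid=4, arr[mid]=14 -> 14 < 16, search right half
lo=5, hi=8, mid=6, arr[mid]=20 -> 20 > 16, search left half
lo=5, hi=5, mid=5, arr[mid]=19 -> 19 > 16, search left half
lo=5 > hi=4, target 16 not found

Binary search determines that 16 is not in the array after 3 comparisons. The search space was exhausted without finding the target.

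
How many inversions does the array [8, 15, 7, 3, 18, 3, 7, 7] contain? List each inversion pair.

Finding inversions in [8, 15, 7, 3, 18, 3, 7, 7]:

(0, 2): arr[0]=8 > arr[2]=7
(0, 3): arr[0]=8 > arr[3]=3
(0, 5): arr[0]=8 > arr[5]=3
(0, 6): arr[0]=8 > arr[6]=7
(0, 7): arr[0]=8 > arr[7]=7
(1, 2): arr[1]=15 > arr[2]=7
(1, 3): arr[1]=15 > arr[3]=3
(1, 5): arr[1]=15 > arr[5]=3
(1, 6): arr[1]=15 > arr[6]=7
(1, 7): arr[1]=15 > arr[7]=7
(2, 3): arr[2]=7 > arr[3]=3
(2, 5): arr[2]=7 > arr[5]=3
(4, 5): arr[4]=18 > arr[5]=3
(4, 6): arr[4]=18 > arr[6]=7
(4, 7): arr[4]=18 > arr[7]=7

Total inversions: 15

The array has 15 inversion(s): (0,2), (0,3), (0,5), (0,6), (0,7), (1,2), (1,3), (1,5), (1,6), (1,7), (2,3), (2,5), (4,5), (4,6), (4,7). Each pair (i,j) satisfies i < j and arr[i] > arr[j].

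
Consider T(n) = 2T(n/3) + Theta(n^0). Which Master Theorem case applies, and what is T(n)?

Master Theorem for T(n) = 2T(n/3) + O(n^0):

a = 2, b = 3, c = 0
log_b(a) = log_3(2) = 0.6309

Case 1: c = 0 < log_3(2) = 0.6309
T(n) = O(n^(log_3 2))

For T(n) = 2T(n/3) + O(n^0): log_3(2) = 0.6309. This is Case 1 of the Master Theorem (c < log_b(a), work dominated by leaves), giving O(n^(log_3 2)).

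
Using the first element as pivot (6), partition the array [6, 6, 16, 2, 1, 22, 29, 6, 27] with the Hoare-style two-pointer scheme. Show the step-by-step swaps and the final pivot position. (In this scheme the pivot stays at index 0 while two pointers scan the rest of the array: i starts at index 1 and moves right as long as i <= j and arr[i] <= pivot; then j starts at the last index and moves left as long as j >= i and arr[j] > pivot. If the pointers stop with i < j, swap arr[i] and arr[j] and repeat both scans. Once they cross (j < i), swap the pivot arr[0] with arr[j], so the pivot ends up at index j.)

Hoare-style two-pointer partition with pivot = 6:

Initial array: [6, 6, 16, 2, 1, 22, 29, 6, 27]

Pointers start at i = 1, j = 8.
i stops at index 2 (arr[2]=16 > 6), j stops at index 7 (arr[7]=6 <= 6): swap arr[2] and arr[7], array becomes [6, 6, 6, 2, 1, 22, 29, 16, 27]
i ends at 5, j ends at 4: the pointers have crossed (j < i), so scanning stops.

Swap pivot arr[0] with arr[4] to place pivot at position 4: [1, 6, 6, 2, 6, 22, 29, 16, 27]
Pivot position: 4

After partitioning with pivot 6, the array becomes [1, 6, 6, 2, 6, 22, 29, 16, 27]. The pivot is placed at index 4. All elements to the left of the pivot are <= 6, and all elements to the right are > 6.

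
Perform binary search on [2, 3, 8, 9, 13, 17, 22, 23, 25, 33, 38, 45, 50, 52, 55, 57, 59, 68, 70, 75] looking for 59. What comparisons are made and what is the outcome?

Binary search for 59 in [2, 3, 8, 9, 13, 17, 22, 23, 25, 33, 38, 45, 50, 52, 55, 57, 59, 68, 70, 75]:

lo=0, hi=19, mid=9, arr[mid]=33 -> 33 < 59, search right half
lo=10, hi=19, mid=14, arr[mid]=55 -> 55 < 59, search right half
lo=15, hi=19, mid=17, arr[mid]=68 -> 68 > 59, search left half
lo=15, hi=16, mid=15, arr[mid]=57 -> 57 < 59, search right half
lo=16, hi=16, mid=16, arr[mid]=59 -> Found target at index 16!

Binary search finds 59 at index 16 after 5 comparisons. The search repeatedly halves the search space by comparing with the middle element.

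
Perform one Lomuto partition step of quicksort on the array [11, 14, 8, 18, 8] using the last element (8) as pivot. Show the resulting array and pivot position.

Lomuto partition with pivot = 8:

Initial array: [11, 14, 8, 18, 8]

arr[0]=11 > 8: no swap
arr[1]=14 > 8: no swap
arr[2]=8 <= 8: swap with position 0, array becomes [8, 14, 11, 18, 8]
arr[3]=18 > 8: no swap

Place pivot at position 1: [8, 8, 11, 18, 14]
Pivot position: 1

After partitioning with pivot 8, the array becomes [8, 8, 11, 18, 14]. The pivot is placed at index 1. All elements to the left of the pivot are <= 8, and all elements to the right are > 8.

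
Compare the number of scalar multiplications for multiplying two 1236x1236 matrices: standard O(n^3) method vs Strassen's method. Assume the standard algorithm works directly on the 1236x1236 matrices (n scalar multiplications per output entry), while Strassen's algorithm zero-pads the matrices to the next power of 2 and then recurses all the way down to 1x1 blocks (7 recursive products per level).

Matrix multiplication for 1236x1236 matrices:

Strassen's algorithm requires power-of-2 dimensions. Pad 1236x1236 to 2048x2048 (next power of 2).

Standard algorithm: 1236^3 = 1888232256 multiplications
Strassen's algorithm: 7^(log2(2048)) = 7^11 = 1977326743 multiplications
Difference: 1888232256 - 1977326743 = -89094487 (Strassen uses MORE here due to padding overhead — for small or just-over-power-of-2 n, padding can outweigh the per-level savings)

Standard: 1888232256 multiplications (1236^3). Strassen: 1977326743 multiplications (7^11, after padding to 2048x2048). Strassen reduces 8 recursive multiplications to 7 at each level.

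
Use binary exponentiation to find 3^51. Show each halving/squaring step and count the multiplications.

Computing 3^51 by squaring (build up from 3^1; each line after the first costs one multiplication):

3^1 = 3
3^2 = (3^1)^2 = 3^2 = 9
3^3 = 3 * 3^2 = 3 * 9 = 27
3^6 = (3^3)^2 = 27^2 = 729
3^12 = (3^6)^2 = 729^2 = 531441
3^24 = (3^12)^2 = 531441^2 = 282429536481
3^25 = 3 * 3^24 = 3 * 282429536481 = 847288609443
3^50 = (3^25)^2 = 847288609443^2 = 717897987691852588770249
3^51 = 3 * 3^50 = 3 * 717897987691852588770249 = 2153693963075557766310747

Result: 2153693963075557766310747
Multiplications needed: 8 (8 lines after 3^1)

3^51 = 2153693963075557766310747. Using exponentiation by squaring, this requires 8 multiplications. The key idea: if the exponent is even, square the half-power; if odd, multiply by the base once.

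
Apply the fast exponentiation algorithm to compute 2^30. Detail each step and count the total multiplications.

Computing 2^30 by squaring (build up from 2^1; each line after the first costs one multiplication):

2^1 = 2
2^2 = (2^1)^2 = 2^2 = 4
2^3 = 2 * 2^2 = 2 * 4 = 8
2^6 = (2^3)^2 = 8^2 = 64
2^7 = 2 * 2^6 = 2 * 64 = 128
2^14 = (2^7)^2 = 128^2 = 16384
2^15 = 2 * 2^14 = 2 * 16384 = 32768
2^30 = (2^15)^2 = 32768^2 = 1073741824

Result: 1073741824
Multiplications needed: 7 (7 lines after 2^1)

2^30 = 1073741824. Using exponentiation by squaring, this requires 7 multiplications. The key idea: if the exponent is even, square the half-power; if odd, multiply by the base once.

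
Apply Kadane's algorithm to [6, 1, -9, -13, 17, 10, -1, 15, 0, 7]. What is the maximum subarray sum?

Using Kadane's algorithm on [6, 1, -9, -13, 17, 10, -1, 15, 0, 7]:

Scanning through the array:
Position 1 (value 1): max_ending_here = 7, max_so_far = 7
Position 2 (value -9): max_ending_here = -2, max_so_far = 7
Position 3 (value -13): max_ending_here = -13, max_so_far = 7
Position 4 (value 17): max_ending_here = 17, max_so_far = 17
Position 5 (value 10): max_ending_here = 27, max_so_far = 27
Position 6 (value -1): max_ending_here = 26, max_so_far = 27
Position 7 (value 15): max_ending_here = 41, max_so_far = 41
Position 8 (value 0): max_ending_here = 41, max_so_far = 41
Position 9 (value 7): max_ending_here = 48, max_so_far = 48

Maximum subarray: [17, 10, -1, 15, 0, 7]
Maximum sum: 48

The maximum subarray is [17, 10, -1, 15, 0, 7] with sum 48. This subarray runs from index 4 to index 9.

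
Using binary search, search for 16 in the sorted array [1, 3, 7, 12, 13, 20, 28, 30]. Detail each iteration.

Binary search for 16 in [1, 3, 7, 12, 13, 20, 28, 30]:

lo=0, hi=7, mid=3, arr[mid]=12 -> 12 < 16, search right half
lo=4, hi=7, mid=5, arr[mid]=20 -> 20 > 16, search left half
lo=4, hi=4, mid=4, arr[mid]=13 -> 13 < 16, search right half
lo=5 > hi=4, target 16 not found

Binary search determines that 16 is not in the array after 3 comparisons. The search space was exhausted without finding the target.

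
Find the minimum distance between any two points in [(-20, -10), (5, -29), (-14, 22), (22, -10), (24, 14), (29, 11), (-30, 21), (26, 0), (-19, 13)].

Computing all pairwise distances among 9 points:

d((-20, -10), (5, -29)) = 31.4006
d((-20, -10), (-14, 22)) = 32.5576
d((-20, -10), (22, -10)) = 42.0
d((-20, -10), (24, 14)) = 50.1199
d((-20, -10), (29, 11)) = 53.3104
d((-20, -10), (-30, 21)) = 32.573
d((-20, -10), (26, 0)) = 47.0744
d((-20, -10), (-19, 13)) = 23.0217
d((5, -29), (-14, 22)) = 54.4243
d((5, -29), (22, -10)) = 25.4951
d((5, -29), (24, 14)) = 47.0106
d((5, -29), (29, 11)) = 46.6476
d((5, -29), (-30, 21)) = 61.0328
d((5, -29), (26, 0)) = 35.805
d((5, -29), (-19, 13)) = 48.3735
d((-14, 22), (22, -10)) = 48.1664
d((-14, 22), (24, 14)) = 38.833
d((-14, 22), (29, 11)) = 44.3847
d((-14, 22), (-30, 21)) = 16.0312
d((-14, 22), (26, 0)) = 45.6508
d((-14, 22), (-19, 13)) = 10.2956
d((22, -10), (24, 14)) = 24.0832
d((22, -10), (29, 11)) = 22.1359
d((22, -10), (-30, 21)) = 60.5392
d((22, -10), (26, 0)) = 10.7703
d((22, -10), (-19, 13)) = 47.0106
d((24, 14), (29, 11)) = 5.831 <-- minimum
d((24, 14), (-30, 21)) = 54.4518
d((24, 14), (26, 0)) = 14.1421
d((24, 14), (-19, 13)) = 43.0116
d((29, 11), (-30, 21)) = 59.8415
d((29, 11), (26, 0)) = 11.4018
d((29, 11), (-19, 13)) = 48.0416
d((-30, 21), (26, 0)) = 59.808
d((-30, 21), (-19, 13)) = 13.6015
d((26, 0), (-19, 13)) = 46.8402

Closest pair: (24, 14) and (29, 11) with distance 5.831

The closest pair is (24, 14) and (29, 11) with Euclidean distance 5.831. For 9 points, brute-force pairwise comparison is shown above. For large n, the divide-and-conquer algorithm (sort by x, recurse on halves, check the dividing strip) achieves O(n log n).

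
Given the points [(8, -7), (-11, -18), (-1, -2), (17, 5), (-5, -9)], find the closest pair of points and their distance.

Computing all pairwise distances among 5 points:

d((8, -7), (-11, -18)) = 21.9545
d((8, -7), (-1, -2)) = 10.2956
d((8, -7), (17, 5)) = 15.0
d((8, -7), (-5, -9)) = 13.1529
d((-11, -18), (-1, -2)) = 18.868
d((-11, -18), (17, 5)) = 36.2353
d((-11, -18), (-5, -9)) = 10.8167
d((-1, -2), (17, 5)) = 19.3132
d((-1, -2), (-5, -9)) = 8.0623 <-- minimum
d((17, 5), (-5, -9)) = 26.0768

Closest pair: (-1, -2) and (-5, -9) with distance 8.0623

The closest pair is (-1, -2) and (-5, -9) with Euclidean distance 8.0623. For 5 points, brute-force pairwise comparison is shown above. For large n, the divide-and-conquer algorithm (sort by x, recurse on halves, check the dividing strip) achieves O(n log n).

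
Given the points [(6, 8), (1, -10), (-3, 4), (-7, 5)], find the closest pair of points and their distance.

Computing all pairwise distances among 4 points:

d((6, 8), (1, -10)) = 18.6815
d((6, 8), (-3, 4)) = 9.8489
d((6, 8), (-7, 5)) = 13.3417
d((1, -10), (-3, 4)) = 14.5602
d((1, -10), (-7, 5)) = 17.0
d((-3, 4), (-7, 5)) = 4.1231 <-- minimum

Closest pair: (-3, 4) and (-7, 5) with distance 4.1231

The closest pair is (-3, 4) and (-7, 5) with Euclidean distance 4.1231. For 4 points, brute-force pairwise comparison is shown above. For large n, the divide-and-conquer algorithm (sort by x, recurse on halves, check the dividing strip) achieves O(n log n).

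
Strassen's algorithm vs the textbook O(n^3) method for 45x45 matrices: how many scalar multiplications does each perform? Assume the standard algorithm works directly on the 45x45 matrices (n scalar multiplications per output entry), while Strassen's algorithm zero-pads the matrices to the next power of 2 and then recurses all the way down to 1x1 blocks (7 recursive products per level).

Matrix multiplication for 45x45 matrices:

Strassen's algorithm requires power-of-2 dimensions. Pad 45x45 to 64x64 (next power of 2).

Standard algorithm: 45^3 = 91125 multiplications
Strassen's algorithm: 7^(log2(64)) = 7^6 = 117649 multiplications
Difference: 91125 - 117649 = -26524 (Strassen uses MORE here due to padding overhead — for small or just-over-power-of-2 n, padding can outweigh the per-level savings)

Standard: 91125 multiplications (45^3). Strassen: 117649 multiplications (7^6, after padding to 64x64). Strassen reduces 8 recursive multiplications to 7 at each level.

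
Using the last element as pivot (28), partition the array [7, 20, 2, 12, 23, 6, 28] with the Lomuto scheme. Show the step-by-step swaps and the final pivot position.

Lomuto partition with pivot = 28:

Initial array: [7, 20, 2, 12, 23, 6, 28]

arr[0]=7 <= 28: swap with position 0, array becomes [7, 20, 2, 12, 23, 6, 28]
arr[1]=20 <= 28: swap with position 1, array becomes [7, 20, 2, 12, 23, 6, 28]
arr[2]=2 <= 28: swap with position 2, array becomes [7, 20, 2, 12, 23, 6, 28]
arr[3]=12 <= 28: swap with position 3, array becomes [7, 20, 2, 12, 23, 6, 28]
arr[4]=23 <= 28: swap with position 4, array becomes [7, 20, 2, 12, 23, 6, 28]
arr[5]=6 <= 28: swap with position 5, array becomes [7, 20, 2, 12, 23, 6, 28]

Place pivot at position 6: [7, 20, 2, 12, 23, 6, 28]
Pivot position: 6

After partitioning with pivot 28, the array becomes [7, 20, 2, 12, 23, 6, 28]. The pivot is placed at index 6. All elements to the left of the pivot are <= 28, and all elements to the right are > 28.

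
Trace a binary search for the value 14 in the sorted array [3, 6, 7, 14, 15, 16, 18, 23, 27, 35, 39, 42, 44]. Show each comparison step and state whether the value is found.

Binary search for 14 in [3, 6, 7, 14, 15, 16, 18, 23, 27, 35, 39, 42, 44]:

lo=0, hi=12, mid=6, arr[mid]=18 -> 18 > 14, search left half
lo=0, hi=5, mid=2, arr[mid]=7 -> 7 < 14, search right half
lo=3, hi=5, mid=4, arr[mid]=15 -> 15 > 14, search left half
lo=3, hi=3, mid=3, arr[mid]=14 -> Found target at index 3!

Binary search finds 14 at index 3 after 4 comparisons. The search repeatedly halves the search space by comparing with the middle element.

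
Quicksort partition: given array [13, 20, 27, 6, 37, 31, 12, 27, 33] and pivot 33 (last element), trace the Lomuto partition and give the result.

Lomuto partition with pivot = 33:

Initial array: [13, 20, 27, 6, 37, 31, 12, 27, 33]

arr[0]=13 <= 33: swap with position 0, array becomes [13, 20, 27, 6, 37, 31, 12, 27, 33]
arr[1]=20 <= 33: swap with position 1, array becomes [13, 20, 27, 6, 37, 31, 12, 27, 33]
arr[2]=27 <= 33: swap with position 2, array becomes [13, 20, 27, 6, 37, 31, 12, 27, 33]
arr[3]=6 <= 33: swap with position 3, array becomes [13, 20, 27, 6, 37, 31, 12, 27, 33]
arr[4]=37 > 33: no swap
arr[5]=31 <= 33: swap with position 4, array becomes [13, 20, 27, 6, 31, 37, 12, 27, 33]
arr[6]=12 <= 33: swap with position 5, array becomes [13, 20, 27, 6, 31, 12, 37, 27, 33]
arr[7]=27 <= 33: swap with position 6, array becomes [13, 20, 27, 6, 31, 12, 27, 37, 33]

Place pivot at position 7: [13, 20, 27, 6, 31, 12, 27, 33, 37]
Pivot position: 7

After partitioning with pivot 33, the array becomes [13, 20, 27, 6, 31, 12, 27, 33, 37]. The pivot is placed at index 7. All elements to the left of the pivot are <= 33, and all elements to the right are > 33.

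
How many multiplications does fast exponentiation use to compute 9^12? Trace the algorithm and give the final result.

Computing 9^12 by squaring (build up from 9^1; each line after the first costs one multiplication):

9^1 = 9
9^2 = (9^1)^2 = 9^2 = 81
9^3 = 9 * 9^2 = 9 * 81 = 729
9^6 = (9^3)^2 = 729^2 = 531441
9^12 = (9^6)^2 = 531441^2 = 282429536481

Result: 282429536481
Multiplications needed: 4 (4 lines after 9^1)

9^12 = 282429536481. Using exponentiation by squaring, this requires 4 multiplications. The key idea: if the exponent is even, square the half-power; if odd, multiply by the base once.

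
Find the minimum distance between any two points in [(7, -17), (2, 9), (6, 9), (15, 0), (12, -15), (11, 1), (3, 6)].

Computing all pairwise distances among 7 points:

d((7, -17), (2, 9)) = 26.4764
d((7, -17), (6, 9)) = 26.0192
d((7, -17), (15, 0)) = 18.7883
d((7, -17), (12, -15)) = 5.3852
d((7, -17), (11, 1)) = 18.4391
d((7, -17), (3, 6)) = 23.3452
d((2, 9), (6, 9)) = 4.0
d((2, 9), (15, 0)) = 15.8114
d((2, 9), (12, -15)) = 26.0
d((2, 9), (11, 1)) = 12.0416
d((2, 9), (3, 6)) = 3.1623 <-- minimum
d((6, 9), (15, 0)) = 12.7279
d((6, 9), (12, -15)) = 24.7386
d((6, 9), (11, 1)) = 9.434
d((6, 9), (3, 6)) = 4.2426
d((15, 0), (12, -15)) = 15.2971
d((15, 0), (11, 1)) = 4.1231
d((15, 0), (3, 6)) = 13.4164
d((12, -15), (11, 1)) = 16.0312
d((12, -15), (3, 6)) = 22.8473
d((11, 1), (3, 6)) = 9.434

Closest pair: (2, 9) and (3, 6) with distance 3.1623

The closest pair is (2, 9) and (3, 6) with Euclidean distance 3.1623. For 7 points, brute-force pairwise comparison is shown above. For large n, the divide-and-conquer algorithm (sort by x, recurse on halves, check the dividing strip) achieves O(n log n).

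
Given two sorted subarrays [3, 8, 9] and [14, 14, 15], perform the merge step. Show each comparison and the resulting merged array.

Merging process:

Compare 3 vs 14: take 3 from left. Merged: [3]
Compare 8 vs 14: take 8 from left. Merged: [3, 8]
Compare 9 vs 14: take 9 from left. Merged: [3, 8, 9]
Append remaining from right: [14, 14, 15]. Merged: [3, 8, 9, 14, 14, 15]

Final merged array: [3, 8, 9, 14, 14, 15]
Total comparisons: 3

The merged array is [3, 8, 9, 14, 14, 15], requiring 3 comparisons. The merge step runs in O(n) time where n is the total number of elements.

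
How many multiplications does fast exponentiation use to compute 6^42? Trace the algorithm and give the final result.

Computing 6^42 by squaring (build up from 6^1; each line after the first costs one multiplication):

6^1 = 6
6^2 = (6^1)^2 = 6^2 = 36
6^4 = (6^2)^2 = 36^2 = 1296
6^5 = 6 * 6^4 = 6 * 1296 = 7776
6^10 = (6^5)^2 = 7776^2 = 60466176
6^20 = (6^10)^2 = 60466176^2 = 3656158440062976
6^21 = 6 * 6^20 = 6 * 3656158440062976 = 21936950640377856
6^42 = (6^21)^2 = 21936950640377856^2 = 481229803398374426442198455156736

Result: 481229803398374426442198455156736
Multiplications needed: 7 (7 lines after 6^1)

6^42 = 481229803398374426442198455156736. Using exponentiation by squaring, this requires 7 multiplications. The key idea: if the exponent is even, square the half-power; if odd, multiply by the base once.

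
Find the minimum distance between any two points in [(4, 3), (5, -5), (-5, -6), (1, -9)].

Computing all pairwise distances among 4 points:

d((4, 3), (5, -5)) = 8.0623
d((4, 3), (-5, -6)) = 12.7279
d((4, 3), (1, -9)) = 12.3693
d((5, -5), (-5, -6)) = 10.0499
d((5, -5), (1, -9)) = 5.6569 <-- minimum
d((-5, -6), (1, -9)) = 6.7082

Closest pair: (5, -5) and (1, -9) with distance 5.6569

The closest pair is (5, -5) and (1, -9) with Euclidean distance 5.6569. For 4 points, brute-force pairwise comparison is shown above. For large n, the divide-and-conquer algorithm (sort by x, recurse on halves, check the dividing strip) achieves O(n log n).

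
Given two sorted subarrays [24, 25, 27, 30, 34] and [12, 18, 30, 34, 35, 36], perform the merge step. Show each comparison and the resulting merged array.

Merging process:

Compare 24 vs 12: take 12 from right. Merged: [12]
Compare 24 vs 18: take 18 from right. Merged: [12, 18]
Compare 24 vs 30: take 24 from left. Merged: [12, 18, 24]
Compare 25 vs 30: take 25 from left. Merged: [12, 18, 24, 25]
Compare 27 vs 30: take 27 from left. Merged: [12, 18, 24, 25, 27]
Compare 30 vs 30: take 30 from left. Merged: [12, 18, 24, 25, 27, 30]
Compare 34 vs 30: take 30 from right. Merged: [12, 18, 24, 25, 27, 30, 30]
Compare 34 vs 34: take 34 from left. Merged: [12, 18, 24, 25, 27, 30, 30, 34]
Append remaining from right: [34, 35, 36]. Merged: [12, 18, 24, 25, 27, 30, 30, 34, 34, 35, 36]

Final merged array: [12, 18, 24, 25, 27, 30, 30, 34, 34, 35, 36]
Total comparisons: 8

The merged array is [12, 18, 24, 25, 27, 30, 30, 34, 34, 35, 36], requiring 8 comparisons. The merge step runs in O(n) time where n is the total number of elements.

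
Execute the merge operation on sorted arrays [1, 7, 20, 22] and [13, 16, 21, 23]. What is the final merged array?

Merging process:

Compare 1 vs 13: take 1 from left. Merged: [1]
Compare 7 vs 13: take 7 from left. Merged: [1, 7]
Compare 20 vs 13: take 13 from right. Merged: [1, 7, 13]
Compare 20 vs 16: take 16 from right. Merged: [1, 7, 13, 16]
Compare 20 vs 21: take 20 from left. Merged: [1, 7, 13, 16, 20]
Compare 22 vs 21: take 21 from right. Merged: [1, 7, 13, 16, 20, 21]
Compare 22 vs 23: take 22 from left. Merged: [1, 7, 13, 16, 20, 21, 22]
Append remaining from right: [23]. Merged: [1, 7, 13, 16, 20, 21, 22, 23]

Final merged array: [1, 7, 13, 16, 20, 21, 22, 23]
Total comparisons: 7

The merged array is [1, 7, 13, 16, 20, 21, 22, 23], requiring 7 comparisons. The merge step runs in O(n) time where n is the total number of elements.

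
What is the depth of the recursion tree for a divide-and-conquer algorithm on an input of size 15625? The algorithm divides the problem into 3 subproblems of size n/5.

For divide and conquer with division factor 5:

Problem sizes at each level:
Level 0: 15625
Level 1: 3125
Level 2: 625
Level 3: 125
Level 4: 25
Level 5: 5
Level 6: 1

The root is level 0 and the size-1 base case is level 6 (the tree spans levels 0 through 6, i.e. 7 levels counting the root), so the depth is the number of divisions: log_5(15625) = 6

The recursion tree depth is log_5(15625) = 6. At each level, the problem size is divided by 5, so it takes 6 divisions to reduce to a base case of size 1. The algorithm makes 3 recursive calls at each level.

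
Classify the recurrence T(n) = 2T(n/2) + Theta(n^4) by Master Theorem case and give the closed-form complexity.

Master Theorem for T(n) = 2T(n/2) + O(n^4):

a = 2, b = 2, c = 4
log_b(a) = log_2(2) = 1.0000

Case 3: c = 4 > log_2(2) = 1.0000
T(n) = O(n^4) = O(n^4)

For T(n) = 2T(n/2) + O(n^4): log_2(2) = 1.0000. This is Case 3 of the Master Theorem (c > log_b(a), work dominated by root), giving O(n^4).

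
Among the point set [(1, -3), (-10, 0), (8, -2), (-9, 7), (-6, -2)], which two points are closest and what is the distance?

Computing all pairwise distances among 5 points:

d((1, -3), (-10, 0)) = 11.4018
d((1, -3), (8, -2)) = 7.0711
d((1, -3), (-9, 7)) = 14.1421
d((1, -3), (-6, -2)) = 7.0711
d((-10, 0), (8, -2)) = 18.1108
d((-10, 0), (-9, 7)) = 7.0711
d((-10, 0), (-6, -2)) = 4.4721 <-- minimum
d((8, -2), (-9, 7)) = 19.2354
d((8, -2), (-6, -2)) = 14.0
d((-9, 7), (-6, -2)) = 9.4868

Closest pair: (-10, 0) and (-6, -2) with distance 4.4721

The closest pair is (-10, 0) and (-6, -2) with Euclidean distance 4.4721. For 5 points, brute-force pairwise comparison is shown above. For large n, the divide-and-conquer algorithm (sort by x, recurse on halves, check the dividing strip) achieves O(n log n).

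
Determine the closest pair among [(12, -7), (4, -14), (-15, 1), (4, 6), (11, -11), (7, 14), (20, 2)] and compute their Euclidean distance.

Computing all pairwise distances among 7 points:

d((12, -7), (4, -14)) = 10.6301
d((12, -7), (-15, 1)) = 28.1603
d((12, -7), (4, 6)) = 15.2643
d((12, -7), (11, -11)) = 4.1231 <-- minimum
d((12, -7), (7, 14)) = 21.587
d((12, -7), (20, 2)) = 12.0416
d((4, -14), (-15, 1)) = 24.2074
d((4, -14), (4, 6)) = 20.0
d((4, -14), (11, -11)) = 7.6158
d((4, -14), (7, 14)) = 28.1603
d((4, -14), (20, 2)) = 22.6274
d((-15, 1), (4, 6)) = 19.6469
d((-15, 1), (11, -11)) = 28.6356
d((-15, 1), (7, 14)) = 25.5539
d((-15, 1), (20, 2)) = 35.0143
d((4, 6), (11, -11)) = 18.3848
d((4, 6), (7, 14)) = 8.544
d((4, 6), (20, 2)) = 16.4924
d((11, -11), (7, 14)) = 25.318
d((11, -11), (20, 2)) = 15.8114
d((7, 14), (20, 2)) = 17.6918

Closest pair: (12, -7) and (11, -11) with distance 4.1231

The closest pair is (12, -7) and (11, -11) with Euclidean distance 4.1231. For 7 points, brute-force pairwise comparison is shown above. For large n, the divide-and-conquer algorithm (sort by x, recurse on halves, check the dividing strip) achieves O(n log n).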